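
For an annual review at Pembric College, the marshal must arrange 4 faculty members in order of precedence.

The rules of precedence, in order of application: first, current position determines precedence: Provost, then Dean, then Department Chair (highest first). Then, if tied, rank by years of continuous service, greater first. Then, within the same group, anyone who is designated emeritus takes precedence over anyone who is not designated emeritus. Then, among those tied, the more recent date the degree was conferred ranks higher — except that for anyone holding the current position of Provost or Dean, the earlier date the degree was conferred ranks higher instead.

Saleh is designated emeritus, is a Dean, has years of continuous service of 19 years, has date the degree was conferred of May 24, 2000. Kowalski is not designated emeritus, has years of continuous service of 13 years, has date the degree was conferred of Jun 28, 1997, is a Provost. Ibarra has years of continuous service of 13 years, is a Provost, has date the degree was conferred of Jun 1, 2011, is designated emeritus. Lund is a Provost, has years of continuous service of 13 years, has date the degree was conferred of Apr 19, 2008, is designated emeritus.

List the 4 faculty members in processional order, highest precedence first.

By current position: Lund, Ibarra and Kowalski (Provost); then Saleh (Dean).
Lund, Ibarra and Kowalski all have years of continuous service 13 years, so the next rule applies.
Among Lund, Ibarra and Kowalski, designated emeritus before not designated emeritus: Lund and Ibarra (designated emeritus) before Kowalski (not designated emeritus).
Among Lund and Ibarra, by date the degree was conferred (earlier first) (reversed rule for this group): Lund (Apr 19, 2008) before Ibarra (Jun 1, 2011).
Full order: Lund, Ibarra, Kowalski, Saleh.

Lund, Ibarra, Kowalski, Saleh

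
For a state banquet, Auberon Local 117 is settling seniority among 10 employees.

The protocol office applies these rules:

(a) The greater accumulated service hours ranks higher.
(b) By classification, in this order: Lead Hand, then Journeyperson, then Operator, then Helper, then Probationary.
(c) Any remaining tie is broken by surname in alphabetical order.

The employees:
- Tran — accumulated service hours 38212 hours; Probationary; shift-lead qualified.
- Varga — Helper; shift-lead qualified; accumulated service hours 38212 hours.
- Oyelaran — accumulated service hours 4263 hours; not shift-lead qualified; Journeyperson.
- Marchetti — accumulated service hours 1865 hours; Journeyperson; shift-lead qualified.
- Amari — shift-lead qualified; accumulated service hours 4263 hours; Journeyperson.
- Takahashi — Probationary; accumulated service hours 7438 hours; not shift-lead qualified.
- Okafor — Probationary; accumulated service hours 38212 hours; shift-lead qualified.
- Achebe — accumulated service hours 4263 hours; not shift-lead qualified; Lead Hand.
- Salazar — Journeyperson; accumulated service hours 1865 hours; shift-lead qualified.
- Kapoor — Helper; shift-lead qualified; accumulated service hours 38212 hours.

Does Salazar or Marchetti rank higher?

By accumulated service hours (higher first): Kapoor, Varga, Okafor and Tran (each 38212 hours); then Takahashi (7438 hours); then Achebe, Amari and Oyelaran (each 4263 hours); then Marchetti and Salazar (both 1865 hours).
Among Kapoor, Varga, Okafor and Tran, by classification: Kapoor and Varga (Helper) before Okafor and Tran (Probationary).
Among Kapoor and Varga, alphabetically by surname: Kapoor before Varga.
Among Okafor and Tran, alphabetically by surname: Okafor before Tran.
Among Achebe, Amari and Oyelaran, by classification: Achebe (Lead Hand) before Amari and Oyelaran (Journeyperson).
Among Amari and Oyelaran, alphabetically by surname: Amari before Oyelaran.
Marchetti and Salazar are each Journeyperson, so the next rule applies.
Among Marchetti and Salazar, alphabetically by surname: Marchetti before Salazar.
So Marchetti takes precedence.

Marchetti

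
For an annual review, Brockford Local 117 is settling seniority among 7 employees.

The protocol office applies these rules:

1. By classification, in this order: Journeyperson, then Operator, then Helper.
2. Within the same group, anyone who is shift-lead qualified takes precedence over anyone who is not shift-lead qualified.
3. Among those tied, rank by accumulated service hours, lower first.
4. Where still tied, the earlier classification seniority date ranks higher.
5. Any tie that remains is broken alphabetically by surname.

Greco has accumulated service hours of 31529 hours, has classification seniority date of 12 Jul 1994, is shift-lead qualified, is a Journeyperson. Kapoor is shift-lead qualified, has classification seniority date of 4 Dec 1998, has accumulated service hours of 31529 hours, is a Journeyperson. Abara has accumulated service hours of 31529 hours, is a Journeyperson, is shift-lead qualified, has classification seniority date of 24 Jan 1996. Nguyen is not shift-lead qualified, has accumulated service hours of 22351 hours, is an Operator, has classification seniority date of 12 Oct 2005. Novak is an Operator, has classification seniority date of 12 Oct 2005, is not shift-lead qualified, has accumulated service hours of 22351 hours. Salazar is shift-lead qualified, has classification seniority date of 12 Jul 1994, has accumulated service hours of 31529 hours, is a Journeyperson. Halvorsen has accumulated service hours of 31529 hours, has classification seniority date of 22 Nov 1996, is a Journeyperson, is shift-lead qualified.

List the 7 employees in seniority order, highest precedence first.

By classification: Greco, Salazar, Abara, Halvorsen and Kapoor (Journeyperson); then Nguyen and Novak (Operator).
Greco, Salazar, Abara, Halvorsen and Kapoor are each shift-lead qualified, so the next rule applies.
Greco, Salazar, Abara, Halvorsen and Kapoor all have accumulated service hours 31529 hours, so the next rule applies.
Among Greco, Salazar, Abara, Halvorsen and Kapoor, by classification seniority date (earlier first): Greco and Salazar (12 Jul 1994) before Abara (24 Jan 1996) before Halvorsen (22 Nov 1996) before Kapoor (4 Dec 1998).
Among Greco and Salazar, alphabetically by surname: Greco before Salazar.
Nguyen and Novak are each not shift-lead qualified, so the next rule applies.
Nguyen and Novak both have accumulated service hours 22351 hours, so the next rule applies.
Nguyen and Novak both have classification seniority date 12 Oct 2005, so the next rule applies.
Among Nguyen and Novak, alphabetically by surname: Nguyen before Novak.
Full order: Greco, Salazar, Abara, Halvorsen, Kapoor, Nguyen, Novak.

Greco, Salazar, Abara, Halvorsen, Kapoor, Nguyen, Novak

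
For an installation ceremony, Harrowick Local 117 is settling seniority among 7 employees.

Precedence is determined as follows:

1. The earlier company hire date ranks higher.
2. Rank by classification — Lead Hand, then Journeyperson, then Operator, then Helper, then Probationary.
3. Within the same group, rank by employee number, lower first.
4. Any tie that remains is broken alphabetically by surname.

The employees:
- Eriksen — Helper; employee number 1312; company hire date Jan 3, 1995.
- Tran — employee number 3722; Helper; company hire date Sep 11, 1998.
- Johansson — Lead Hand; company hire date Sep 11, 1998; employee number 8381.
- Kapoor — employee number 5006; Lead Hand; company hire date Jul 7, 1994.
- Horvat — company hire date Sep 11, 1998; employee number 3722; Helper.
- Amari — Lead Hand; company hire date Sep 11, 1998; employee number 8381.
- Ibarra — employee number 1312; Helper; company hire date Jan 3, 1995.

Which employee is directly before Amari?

By company hire date (earlier first): Kapoor (Jul 7, 1994); then Eriksen and Ibarra (both Jan 3, 1995); then Amari, Johansson, Horvat and Tran (each Sep 11, 1998).
Eriksen and Ibarra are each Helper, so the next rule applies.
Eriksen and Ibarra both have employee number 1312, so the next rule applies.
Among Eriksen and Ibarra, alphabetically by surname: Eriksen before Ibarra.
Among Amari, Johansson, Horvat and Tran, by classification: Amari and Johansson (Lead Hand) before Horvat and Tran (Helper).
Amari and Johansson both have employee number 8381, so the next rule applies.
Among Amari and Johansson, alphabetically by surname: Amari before Johansson.
Horvat and Tran both have employee number 3722, so the next rule applies.
Among Horvat and Tran, alphabetically by surname: Horvat before Tran.
Order: Kapoor, Eriksen, Ibarra, Amari, Johansson, Horvat, Tran.

Ibarra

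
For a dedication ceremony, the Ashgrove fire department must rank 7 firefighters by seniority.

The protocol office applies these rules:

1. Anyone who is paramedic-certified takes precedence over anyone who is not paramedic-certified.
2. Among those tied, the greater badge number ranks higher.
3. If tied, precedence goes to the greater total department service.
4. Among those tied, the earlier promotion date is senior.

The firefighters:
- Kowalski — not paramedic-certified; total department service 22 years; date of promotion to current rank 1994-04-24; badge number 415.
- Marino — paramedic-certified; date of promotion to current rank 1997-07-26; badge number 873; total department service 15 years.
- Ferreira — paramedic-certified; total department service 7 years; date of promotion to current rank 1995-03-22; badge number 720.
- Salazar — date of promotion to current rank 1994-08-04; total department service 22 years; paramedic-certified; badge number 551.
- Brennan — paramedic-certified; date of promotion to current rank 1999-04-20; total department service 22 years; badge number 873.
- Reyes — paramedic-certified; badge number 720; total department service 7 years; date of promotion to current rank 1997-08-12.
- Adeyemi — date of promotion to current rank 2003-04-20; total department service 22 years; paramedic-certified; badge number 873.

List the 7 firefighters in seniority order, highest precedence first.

Brennan, Adeyemi, Marino, Ferreira, Reyes, Salazar, Kowalski

By the first rule: Brennan, Adeyemi, Marino, Ferreira, Reyes and Salazar (each paramedic-certified); then Kowalski (not paramedic-certified).
Among Brennan, Adeyemi, Marino, Ferreira, Reyes and Salazar, by badge number (higher first): Brennan, Adeyemi and Marino (873) before Ferreira and Reyes (720) before Salazar (551).
Among Brennan, Adeyemi and Marino, by total department service (higher first): Brennan and Adeyemi (22 years) before Marino (15 years).
Among Brennan and Adeyemi, by date of promotion to current rank (earlier first): Brennan (1999-04-20) before Adeyemi (2003-04-20).
Ferreira and Reyes both have total department service 7 years, so the next rule applies.
Among Ferreira and Reyes, by date of promotion to current rank (earlier first): Ferreira (1995-03-22) before Reyes (1997-08-12).
Full order: Brennan, Adeyemi, Marino, Ferreira, Reyes, Salazar, Kowalski.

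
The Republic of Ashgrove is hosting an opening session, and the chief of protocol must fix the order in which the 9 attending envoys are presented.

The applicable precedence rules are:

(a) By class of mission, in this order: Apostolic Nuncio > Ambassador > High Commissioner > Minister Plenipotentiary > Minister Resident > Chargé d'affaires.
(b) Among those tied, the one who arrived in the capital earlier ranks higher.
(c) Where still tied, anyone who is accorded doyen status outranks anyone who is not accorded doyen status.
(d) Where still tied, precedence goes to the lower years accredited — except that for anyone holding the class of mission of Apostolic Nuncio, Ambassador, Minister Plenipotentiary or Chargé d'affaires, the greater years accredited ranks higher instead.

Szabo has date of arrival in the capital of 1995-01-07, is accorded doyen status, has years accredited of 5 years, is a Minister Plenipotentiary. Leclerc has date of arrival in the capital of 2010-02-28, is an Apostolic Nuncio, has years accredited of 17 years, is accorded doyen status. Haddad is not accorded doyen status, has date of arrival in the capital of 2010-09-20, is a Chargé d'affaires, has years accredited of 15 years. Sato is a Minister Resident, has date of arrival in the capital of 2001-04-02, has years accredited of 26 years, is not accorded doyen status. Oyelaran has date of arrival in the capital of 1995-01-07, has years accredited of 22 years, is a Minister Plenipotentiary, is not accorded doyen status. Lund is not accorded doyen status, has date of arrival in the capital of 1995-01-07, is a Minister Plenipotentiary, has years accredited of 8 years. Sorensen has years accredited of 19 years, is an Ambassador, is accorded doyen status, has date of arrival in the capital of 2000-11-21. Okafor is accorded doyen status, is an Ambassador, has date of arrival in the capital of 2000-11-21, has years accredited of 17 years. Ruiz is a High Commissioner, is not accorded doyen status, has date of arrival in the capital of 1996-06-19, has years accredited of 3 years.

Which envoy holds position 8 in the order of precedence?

Sato

By class of mission: Leclerc (Apostolic Nuncio); then Sorensen and Okafor (Ambassador); then Ruiz (High Commissioner); then Szabo, Oyelaran and Lund (Minister Plenipotentiary); then Sato (Minister Resident); then Haddad (Chargé d'affaires).
Sorensen and Okafor both have date of arrival in the capital 2000-11-21, so the next rule applies.
Sorensen and Okafor are each accorded doyen status, so the next rule applies.
Among Sorensen and Okafor, by years accredited (higher first) (reversed rule for this group): Sorensen (19 years) before Okafor (17 years).
Szabo, Oyelaran and Lund all have date of arrival in the capital 1995-01-07, so the next rule applies.
Among Szabo, Oyelaran and Lund, accorded doyen status before not accorded doyen status: Szabo (accorded doyen status) before Oyelaran and Lund (not accorded doyen status).
Among Oyelaran and Lund, by years accredited (higher first) (reversed rule for this group): Oyelaran (22 years) before Lund (8 years).
Order: Leclerc, Sorensen, Okafor, Ruiz, Szabo, Oyelaran, Lund, Sato, Haddad.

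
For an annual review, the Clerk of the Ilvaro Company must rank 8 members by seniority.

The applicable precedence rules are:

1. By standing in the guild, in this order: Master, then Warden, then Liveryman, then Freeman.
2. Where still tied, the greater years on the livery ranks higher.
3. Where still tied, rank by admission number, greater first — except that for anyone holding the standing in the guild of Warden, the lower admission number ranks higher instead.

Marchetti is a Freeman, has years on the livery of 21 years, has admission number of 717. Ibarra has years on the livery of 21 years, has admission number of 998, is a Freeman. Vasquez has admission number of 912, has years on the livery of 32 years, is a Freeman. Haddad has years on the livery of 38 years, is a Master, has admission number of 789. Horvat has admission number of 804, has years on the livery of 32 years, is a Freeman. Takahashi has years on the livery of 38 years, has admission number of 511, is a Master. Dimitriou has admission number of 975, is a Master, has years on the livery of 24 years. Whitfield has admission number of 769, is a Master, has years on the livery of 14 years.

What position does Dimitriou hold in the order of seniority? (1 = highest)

3

By standing in the guild: Haddad, Takahashi, Dimitriou and Whitfield (Master); then Vasquez, Horvat, Ibarra and Marchetti (Freeman).
Among Haddad, Takahashi, Dimitriou and Whitfield, by years on the livery (higher first): Haddad and Takahashi (38 years) before Dimitriou (24 years) before Whitfield (14 years).
Among Haddad and Takahashi, by admission number (higher first): Haddad (789) before Takahashi (511).
Among Vasquez, Horvat, Ibarra and Marchetti, by years on the livery (higher first): Vasquez and Horvat (32 years) before Ibarra and Marchetti (21 years).
Among Vasquez and Horvat, by admission number (higher first): Vasquez (912) before Horvat (804).
Among Ibarra and Marchetti, by admission number (higher first): Ibarra (998) before Marchetti (717).
Order: Haddad, Takahashi, Dimitriou, Whitfield, Vasquez, Horvat, Ibarra, Marchetti. So position 3.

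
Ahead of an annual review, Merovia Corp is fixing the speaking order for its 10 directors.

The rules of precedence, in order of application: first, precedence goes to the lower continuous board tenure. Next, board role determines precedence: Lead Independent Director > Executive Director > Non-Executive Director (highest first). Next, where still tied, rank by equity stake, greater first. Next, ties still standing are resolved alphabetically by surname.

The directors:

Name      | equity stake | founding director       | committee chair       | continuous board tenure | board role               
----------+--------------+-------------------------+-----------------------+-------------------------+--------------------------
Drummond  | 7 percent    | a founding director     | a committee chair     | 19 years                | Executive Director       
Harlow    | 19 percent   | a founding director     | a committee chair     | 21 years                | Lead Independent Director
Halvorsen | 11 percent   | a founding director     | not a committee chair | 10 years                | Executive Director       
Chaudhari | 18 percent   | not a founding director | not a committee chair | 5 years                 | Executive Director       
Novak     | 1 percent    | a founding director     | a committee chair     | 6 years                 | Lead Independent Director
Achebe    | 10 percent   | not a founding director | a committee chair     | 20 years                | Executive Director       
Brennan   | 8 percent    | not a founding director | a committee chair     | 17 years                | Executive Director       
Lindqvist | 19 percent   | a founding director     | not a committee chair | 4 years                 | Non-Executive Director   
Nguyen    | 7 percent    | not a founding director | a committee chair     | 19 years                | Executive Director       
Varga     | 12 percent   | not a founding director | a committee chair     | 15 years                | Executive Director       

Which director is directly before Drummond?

Brennan

By continuous board tenure (lower first): Lindqvist (4 years); then Chaudhari (5 years); then Novak (6 years); then Halvorsen (10 years); then Varga (15 years); then Brennan (17 years); then Drummond and Nguyen (both 19 years); then Achebe (20 years); then Harlow (21 years).
Drummond and Nguyen are each Executive Director, so the next rule applies.
Drummond and Nguyen both have equity stake 7 percent, so the next rule applies.
Among Drummond and Nguyen, alphabetically by surname: Drummond before Nguyen.
Order: Lindqvist, Chaudhari, Novak, Halvorsen, Varga, Brennan, Drummond, Nguyen, Achebe, Harlow.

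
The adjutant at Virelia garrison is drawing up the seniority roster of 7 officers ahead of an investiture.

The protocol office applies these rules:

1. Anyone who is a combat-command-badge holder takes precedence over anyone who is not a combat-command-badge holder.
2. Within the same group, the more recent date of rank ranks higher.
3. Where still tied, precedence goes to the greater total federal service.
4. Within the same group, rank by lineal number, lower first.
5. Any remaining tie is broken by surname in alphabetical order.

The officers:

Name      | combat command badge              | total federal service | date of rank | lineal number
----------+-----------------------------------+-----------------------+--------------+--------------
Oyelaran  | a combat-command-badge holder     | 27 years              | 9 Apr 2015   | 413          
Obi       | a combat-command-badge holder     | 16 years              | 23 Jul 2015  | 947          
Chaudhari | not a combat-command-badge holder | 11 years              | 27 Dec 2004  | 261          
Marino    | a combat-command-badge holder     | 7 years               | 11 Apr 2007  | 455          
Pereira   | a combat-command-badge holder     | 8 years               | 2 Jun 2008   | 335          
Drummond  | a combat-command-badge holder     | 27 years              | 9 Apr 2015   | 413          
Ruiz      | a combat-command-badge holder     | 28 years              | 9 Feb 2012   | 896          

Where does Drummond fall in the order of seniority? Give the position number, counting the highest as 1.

2

By the first rule: Obi, Drummond, Oyelaran, Ruiz, Pereira and Marino (each a combat-command-badge holder); then Chaudhari (not a combat-command-badge holder).
Among Obi, Drummond, Oyelaran, Ruiz, Pereira and Marino, by date of rank (later first): Obi (23 Jul 2015) before Drummond and Oyelaran (9 Apr 2015) before Ruiz (9 Feb 2012) before Pereira (2 Jun 2008) before Marino (11 Apr 2007).
Drummond and Oyelaran both have total federal service 27 years, so the next rule applies.
Drummond and Oyelaran both have lineal number 413, so the next rule applies.
Among Drummond and Oyelaran, alphabetically by surname: Drummond before Oyelaran.
Order: Obi, Drummond, Oyelaran, Ruiz, Pereira, Marino, Chaudhari. So position 2.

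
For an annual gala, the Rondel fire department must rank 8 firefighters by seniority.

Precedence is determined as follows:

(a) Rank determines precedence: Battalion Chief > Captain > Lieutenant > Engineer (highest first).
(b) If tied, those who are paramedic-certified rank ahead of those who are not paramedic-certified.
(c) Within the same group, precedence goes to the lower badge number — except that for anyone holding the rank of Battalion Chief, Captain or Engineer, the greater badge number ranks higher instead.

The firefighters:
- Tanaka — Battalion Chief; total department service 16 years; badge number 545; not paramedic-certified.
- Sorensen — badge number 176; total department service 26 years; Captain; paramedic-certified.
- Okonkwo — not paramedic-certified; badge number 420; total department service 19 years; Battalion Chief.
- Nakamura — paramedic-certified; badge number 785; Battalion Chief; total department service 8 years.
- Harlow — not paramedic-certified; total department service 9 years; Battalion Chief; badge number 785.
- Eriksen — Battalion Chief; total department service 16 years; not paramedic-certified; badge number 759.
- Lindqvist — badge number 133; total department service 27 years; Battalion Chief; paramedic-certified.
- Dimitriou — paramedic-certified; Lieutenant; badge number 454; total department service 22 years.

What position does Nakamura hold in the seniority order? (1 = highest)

By rank: Nakamura, Lindqvist, Harlow, Eriksen, Tanaka and Okonkwo (Battalion Chief); then Sorensen (Captain); then Dimitriou (Lieutenant).
Among Nakamura, Lindqvist, Harlow, Eriksen, Tanaka and Okonkwo, paramedic-certified before not paramedic-certified: Nakamura and Lindqvist (paramedic-certified) before Harlow, Eriksen, Tanaka and Okonkwo (not paramedic-certified).
Among Nakamura and Lindqvist, by badge number (higher first) (reversed rule for this group): Nakamura (785) before Lindqvist (133).
Among Harlow, Eriksen, Tanaka and Okonkwo, by badge number (higher first) (reversed rule for this group): Harlow (785) before Eriksen (759) before Tanaka (545) before Okonkwo (420).
Order: Nakamura, Lindqvist, Harlow, Eriksen, Tanaka, Okonkwo, Sorensen, Dimitriou. So position 1.

1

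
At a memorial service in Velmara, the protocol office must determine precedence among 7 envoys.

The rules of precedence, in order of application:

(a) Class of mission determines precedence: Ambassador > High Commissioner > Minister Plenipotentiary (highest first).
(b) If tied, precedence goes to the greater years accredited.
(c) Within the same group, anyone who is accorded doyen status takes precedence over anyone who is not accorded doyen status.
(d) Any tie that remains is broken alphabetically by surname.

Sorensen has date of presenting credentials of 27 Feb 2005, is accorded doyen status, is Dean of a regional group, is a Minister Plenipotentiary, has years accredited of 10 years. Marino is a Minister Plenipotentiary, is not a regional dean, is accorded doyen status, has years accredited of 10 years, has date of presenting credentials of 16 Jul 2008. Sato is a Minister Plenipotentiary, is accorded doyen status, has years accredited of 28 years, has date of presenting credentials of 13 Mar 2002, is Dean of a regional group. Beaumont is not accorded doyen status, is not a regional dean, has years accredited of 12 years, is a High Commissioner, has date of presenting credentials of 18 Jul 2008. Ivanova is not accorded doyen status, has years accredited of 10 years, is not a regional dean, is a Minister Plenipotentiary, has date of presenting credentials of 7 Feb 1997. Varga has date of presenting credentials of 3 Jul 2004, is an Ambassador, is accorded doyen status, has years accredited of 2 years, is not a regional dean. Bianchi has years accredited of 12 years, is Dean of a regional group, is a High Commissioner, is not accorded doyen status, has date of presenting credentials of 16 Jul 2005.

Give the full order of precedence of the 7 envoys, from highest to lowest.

Varga, Beaumont, Bianchi, Sato, Marino, Sorensen, Ivanova

By class of mission: Varga (Ambassador); then Beaumont and Bianchi (High Commissioner); then Sato, Marino, Sorensen and Ivanova (Minister Plenipotentiary).
Beaumont and Bianchi both have years accredited 12 years, so the next rule applies.
Beaumont and Bianchi are each not accorded doyen status, so the next rule applies.
Among Beaumont and Bianchi, alphabetically by surname: Beaumont before Bianchi.
Among Sato, Marino, Sorensen and Ivanova, by years accredited (higher first): Sato (28 years) before Marino, Sorensen and Ivanova (10 years).
Among Marino, Sorensen and Ivanova, accorded doyen status before not accorded doyen status: Marino and Sorensen (accorded doyen status) before Ivanova (not accorded doyen status).
Among Marino and Sorensen, alphabetically by surname: Marino before Sorensen.
Full order: Varga, Beaumont, Bianchi, Sato, Marino, Sorensen, Ivanova.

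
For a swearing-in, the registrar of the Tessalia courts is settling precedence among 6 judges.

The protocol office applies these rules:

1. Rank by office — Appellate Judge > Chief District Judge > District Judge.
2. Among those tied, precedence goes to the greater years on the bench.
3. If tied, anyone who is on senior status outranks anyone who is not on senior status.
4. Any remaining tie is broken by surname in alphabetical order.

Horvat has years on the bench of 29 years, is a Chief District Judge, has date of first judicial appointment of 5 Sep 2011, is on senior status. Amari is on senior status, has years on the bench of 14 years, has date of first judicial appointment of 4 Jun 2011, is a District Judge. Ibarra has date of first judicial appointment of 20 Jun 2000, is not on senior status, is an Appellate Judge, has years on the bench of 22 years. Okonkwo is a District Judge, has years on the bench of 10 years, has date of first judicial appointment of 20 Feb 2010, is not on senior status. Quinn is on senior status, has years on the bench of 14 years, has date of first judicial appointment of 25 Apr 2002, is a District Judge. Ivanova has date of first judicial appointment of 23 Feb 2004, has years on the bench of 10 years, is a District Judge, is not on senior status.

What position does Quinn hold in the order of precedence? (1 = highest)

By office: Ibarra (Appellate Judge); then Horvat (Chief District Judge); then Amari, Quinn, Ivanova and Okonkwo (District Judge).
Among Amari, Quinn, Ivanova and Okonkwo, by years on the bench (higher first): Amari and Quinn (14 years) before Ivanova and Okonkwo (10 years).
Amari and Quinn are each on senior status, so the next rule applies.
Among Amari and Quinn, alphabetically by surname: Amari before Quinn.
Ivanova and Okonkwo are each not on senior status, so the next rule applies.
Among Ivanova and Okonkwo, alphabetically by surname: Ivanova before Okonkwo.
Order: Ibarra, Horvat, Amari, Quinn, Ivanova, Okonkwo. So position 4.

4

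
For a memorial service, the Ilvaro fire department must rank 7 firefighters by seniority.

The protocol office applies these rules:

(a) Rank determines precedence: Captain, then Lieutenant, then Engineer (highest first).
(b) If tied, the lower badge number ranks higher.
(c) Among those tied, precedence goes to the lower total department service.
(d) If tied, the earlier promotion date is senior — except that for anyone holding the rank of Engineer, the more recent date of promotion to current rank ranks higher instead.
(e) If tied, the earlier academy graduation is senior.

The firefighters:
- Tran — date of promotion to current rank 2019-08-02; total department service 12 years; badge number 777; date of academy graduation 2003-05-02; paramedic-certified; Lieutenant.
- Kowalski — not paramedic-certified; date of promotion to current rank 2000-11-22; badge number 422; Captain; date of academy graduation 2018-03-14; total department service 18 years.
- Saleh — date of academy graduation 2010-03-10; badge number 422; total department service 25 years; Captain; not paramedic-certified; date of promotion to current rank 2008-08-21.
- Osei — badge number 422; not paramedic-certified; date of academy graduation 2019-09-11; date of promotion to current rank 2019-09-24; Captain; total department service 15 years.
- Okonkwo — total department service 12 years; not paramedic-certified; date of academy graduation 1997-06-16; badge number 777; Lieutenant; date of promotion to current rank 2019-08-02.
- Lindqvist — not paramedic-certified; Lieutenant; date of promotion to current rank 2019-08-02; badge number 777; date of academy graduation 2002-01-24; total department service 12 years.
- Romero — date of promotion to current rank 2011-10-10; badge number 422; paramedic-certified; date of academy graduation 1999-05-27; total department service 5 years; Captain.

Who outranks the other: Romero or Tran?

By rank: Romero, Osei, Kowalski and Saleh (Captain); then Okonkwo, Lindqvist and Tran (Lieutenant).
Romero, Osei, Kowalski and Saleh all have badge number 422, so the next rule applies.
Among Romero, Osei, Kowalski and Saleh, by total department service (lower first): Romero (5 years) before Osei (15 years) before Kowalski (18 years) before Saleh (25 years).
Okonkwo, Lindqvist and Tran all have badge number 777, so the next rule applies.
Okonkwo, Lindqvist and Tran all have total department service 12 years, so the next rule applies.
Okonkwo, Lindqvist and Tran all have date of promotion to current rank 2019-08-02, so the next rule applies.
Among Okonkwo, Lindqvist and Tran, by date of academy graduation (earlier first): Okonkwo (1997-06-16) before Lindqvist (2002-01-24) before Tran (2003-05-02).
So Romero takes precedence.

Romero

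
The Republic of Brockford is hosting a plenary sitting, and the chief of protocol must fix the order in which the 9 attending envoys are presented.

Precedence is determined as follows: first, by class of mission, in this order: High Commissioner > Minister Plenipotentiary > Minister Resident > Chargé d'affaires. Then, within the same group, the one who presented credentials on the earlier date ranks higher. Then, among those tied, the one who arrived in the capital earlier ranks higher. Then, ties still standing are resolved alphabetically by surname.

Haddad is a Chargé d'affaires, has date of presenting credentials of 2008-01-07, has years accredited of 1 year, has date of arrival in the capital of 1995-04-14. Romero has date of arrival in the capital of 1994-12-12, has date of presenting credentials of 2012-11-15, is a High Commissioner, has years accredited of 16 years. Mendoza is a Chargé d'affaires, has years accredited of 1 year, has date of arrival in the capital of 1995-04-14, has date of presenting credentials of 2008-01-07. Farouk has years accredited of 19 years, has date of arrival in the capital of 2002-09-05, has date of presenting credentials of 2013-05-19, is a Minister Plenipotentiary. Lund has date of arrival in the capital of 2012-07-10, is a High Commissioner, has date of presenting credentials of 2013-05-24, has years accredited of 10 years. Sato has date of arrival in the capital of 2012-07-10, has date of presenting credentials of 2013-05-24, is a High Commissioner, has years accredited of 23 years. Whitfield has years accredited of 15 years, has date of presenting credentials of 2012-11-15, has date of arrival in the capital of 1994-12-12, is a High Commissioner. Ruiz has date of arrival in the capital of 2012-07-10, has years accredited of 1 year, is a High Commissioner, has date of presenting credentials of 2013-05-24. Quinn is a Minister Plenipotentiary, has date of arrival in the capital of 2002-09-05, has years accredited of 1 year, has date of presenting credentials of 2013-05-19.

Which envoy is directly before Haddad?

By class of mission: Romero, Whitfield, Lund, Ruiz and Sato (High Commissioner); then Farouk and Quinn (Minister Plenipotentiary); then Haddad and Mendoza (Chargé d'affaires).
Among Romero, Whitfield, Lund, Ruiz and Sato, by date of presenting credentials (earlier first): Romero and Whitfield (2012-11-15) before Lund, Ruiz and Sato (2013-05-24).
Romero and Whitfield both have date of arrival in the capital 1994-12-12, so the next rule applies.
Among Romero and Whitfield, alphabetically by surname: Romero before Whitfield.
Lund, Ruiz and Sato all have date of arrival in the capital 2012-07-10, so the next rule applies.
Among Lund, Ruiz and Sato, alphabetically by surname: Lund before Ruiz before Sato.
Farouk and Quinn both have date of presenting credentials 2013-05-19, so the next rule applies.
Farouk and Quinn both have date of arrival in the capital 2002-09-05, so the next rule applies.
Among Farouk and Quinn, alphabetically by surname: Farouk before Quinn.
Haddad and Mendoza both have date of presenting credentials 2008-01-07, so the next rule applies.
Haddad and Mendoza both have date of arrival in the capital 1995-04-14, so the next rule applies.
Among Haddad and Mendoza, alphabetically by surname: Haddad before Mendoza.
Order: Romero, Whitfield, Lund, Ruiz, Sato, Farouk, Quinn, Haddad, Mendoza.

Quinn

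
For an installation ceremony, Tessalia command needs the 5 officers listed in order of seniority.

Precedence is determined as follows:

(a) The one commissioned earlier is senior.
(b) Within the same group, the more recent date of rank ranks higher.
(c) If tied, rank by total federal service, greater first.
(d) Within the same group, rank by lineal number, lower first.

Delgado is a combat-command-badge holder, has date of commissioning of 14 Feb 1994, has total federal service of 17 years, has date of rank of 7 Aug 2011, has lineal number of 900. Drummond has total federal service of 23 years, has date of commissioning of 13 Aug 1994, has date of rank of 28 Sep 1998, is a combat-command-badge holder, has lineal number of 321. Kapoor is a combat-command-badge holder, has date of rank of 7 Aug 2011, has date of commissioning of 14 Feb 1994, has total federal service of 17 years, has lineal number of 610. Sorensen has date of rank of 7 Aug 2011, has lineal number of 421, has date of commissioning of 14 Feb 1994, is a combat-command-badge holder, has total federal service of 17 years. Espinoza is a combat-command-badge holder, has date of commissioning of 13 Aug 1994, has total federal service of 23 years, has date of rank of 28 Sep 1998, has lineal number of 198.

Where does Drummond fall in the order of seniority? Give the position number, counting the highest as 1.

By date of commissioning (earlier first): Sorensen, Kapoor and Delgado (each 14 Feb 1994); then Espinoza and Drummond (both 13 Aug 1994).
Sorensen, Kapoor and Delgado all have date of rank 7 Aug 2011, so the next rule applies.
Sorensen, Kapoor and Delgado all have total federal service 17 years, so the next rule applies.
Among Sorensen, Kapoor and Delgado, by lineal number (lower first): Sorensen (421) before Kapoor (610) before Delgado (900).
Espinoza and Drummond both have date of rank 28 Sep 1998, so the next rule applies.
Espinoza and Drummond both have total federal service 23 years, so the next rule applies.
Among Espinoza and Drummond, by lineal number (lower first): Espinoza (198) before Drummond (321).
Order: Sorensen, Kapoor, Delgado, Espinoza, Drummond. So position 5.

5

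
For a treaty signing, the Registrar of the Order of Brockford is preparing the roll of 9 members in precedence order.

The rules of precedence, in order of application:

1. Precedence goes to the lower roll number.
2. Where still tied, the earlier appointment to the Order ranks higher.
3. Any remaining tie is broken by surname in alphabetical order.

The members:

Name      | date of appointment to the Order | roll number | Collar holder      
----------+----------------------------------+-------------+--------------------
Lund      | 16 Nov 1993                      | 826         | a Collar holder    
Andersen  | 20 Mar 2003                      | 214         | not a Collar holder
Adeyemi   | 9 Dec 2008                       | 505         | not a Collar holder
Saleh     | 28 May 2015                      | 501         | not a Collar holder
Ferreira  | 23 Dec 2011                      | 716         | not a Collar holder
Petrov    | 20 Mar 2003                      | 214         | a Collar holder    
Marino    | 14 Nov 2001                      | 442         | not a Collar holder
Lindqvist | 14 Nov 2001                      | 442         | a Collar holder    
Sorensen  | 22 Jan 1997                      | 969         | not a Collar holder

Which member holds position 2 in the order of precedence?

By roll number (lower first): Andersen and Petrov (both 214); then Lindqvist and Marino (both 442); then Saleh (501); then Adeyemi (505); then Ferreira (716); then Lund (826); then Sorensen (969).
Andersen and Petrov both have date of appointment to the Order 20 Mar 2003, so the next rule applies.
Among Andersen and Petrov, alphabetically by surname: Andersen before Petrov.
Lindqvist and Marino both have date of appointment to the Order 14 Nov 2001, so the next rule applies.
Among Lindqvist and Marino, alphabetically by surname: Lindqvist before Marino.
Order: Andersen, Petrov, Lindqvist, Marino, Saleh, Adeyemi, Ferreira, Lund, Sorensen.

Petrov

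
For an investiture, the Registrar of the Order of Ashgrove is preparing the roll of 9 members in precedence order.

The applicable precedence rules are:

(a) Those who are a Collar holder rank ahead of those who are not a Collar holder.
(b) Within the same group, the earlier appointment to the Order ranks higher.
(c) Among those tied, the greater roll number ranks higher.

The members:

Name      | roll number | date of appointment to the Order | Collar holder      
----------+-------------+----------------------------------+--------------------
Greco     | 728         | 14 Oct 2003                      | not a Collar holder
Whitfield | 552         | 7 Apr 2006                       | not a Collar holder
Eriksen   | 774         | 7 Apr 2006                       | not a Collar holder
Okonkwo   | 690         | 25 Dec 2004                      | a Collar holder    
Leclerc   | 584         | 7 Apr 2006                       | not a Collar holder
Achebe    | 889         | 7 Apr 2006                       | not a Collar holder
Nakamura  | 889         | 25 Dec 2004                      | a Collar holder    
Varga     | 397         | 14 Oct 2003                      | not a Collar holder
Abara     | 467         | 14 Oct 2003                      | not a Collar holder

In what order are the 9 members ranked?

Nakamura, Okonkwo, Greco, Abara, Varga, Achebe, Eriksen, Leclerc, Whitfield

By the first rule: Nakamura and Okonkwo (both a Collar holder); then Greco, Abara, Varga, Achebe, Eriksen, Leclerc and Whitfield (each not a Collar holder).
Nakamura and Okonkwo both have date of appointment to the Order 25 Dec 2004, so the next rule applies.
Among Nakamura and Okonkwo, by roll number (higher first): Nakamura (889) before Okonkwo (690).
Among Greco, Abara, Varga, Achebe, Eriksen, Leclerc and Whitfield, by date of appointment to the Order (earlier first): Greco, Abara and Varga (14 Oct 2003) before Achebe, Eriksen, Leclerc and Whitfield (7 Apr 2006).
Among Greco, Abara and Varga, by roll number (higher first): Greco (728) before Abara (467) before Varga (397).
Among Achebe, Eriksen, Leclerc and Whitfield, by roll number (higher first): Achebe (889) before Eriksen (774) before Leclerc (584) before Whitfield (552).
Full order: Nakamura, Okonkwo, Greco, Abara, Varga, Achebe, Eriksen, Leclerc, Whitfield.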